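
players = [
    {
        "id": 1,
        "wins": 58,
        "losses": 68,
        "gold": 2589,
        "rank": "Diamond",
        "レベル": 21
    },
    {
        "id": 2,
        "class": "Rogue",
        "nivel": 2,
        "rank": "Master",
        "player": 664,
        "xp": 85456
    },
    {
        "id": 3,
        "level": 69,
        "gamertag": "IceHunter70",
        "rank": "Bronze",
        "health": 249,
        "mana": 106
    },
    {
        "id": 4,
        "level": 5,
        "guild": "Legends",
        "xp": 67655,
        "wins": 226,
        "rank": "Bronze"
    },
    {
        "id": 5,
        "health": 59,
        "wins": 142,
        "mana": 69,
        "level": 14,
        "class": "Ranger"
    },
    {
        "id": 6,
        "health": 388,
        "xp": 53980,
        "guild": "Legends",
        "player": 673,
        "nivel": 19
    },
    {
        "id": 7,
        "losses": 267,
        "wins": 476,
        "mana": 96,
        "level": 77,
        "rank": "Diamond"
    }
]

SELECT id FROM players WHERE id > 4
[5, 6, 7]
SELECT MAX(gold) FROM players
2589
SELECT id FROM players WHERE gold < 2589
[]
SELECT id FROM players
[1, 2, 3, 4, 5, 6, 7]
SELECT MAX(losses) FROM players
267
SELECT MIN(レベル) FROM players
21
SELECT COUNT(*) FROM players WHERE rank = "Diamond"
2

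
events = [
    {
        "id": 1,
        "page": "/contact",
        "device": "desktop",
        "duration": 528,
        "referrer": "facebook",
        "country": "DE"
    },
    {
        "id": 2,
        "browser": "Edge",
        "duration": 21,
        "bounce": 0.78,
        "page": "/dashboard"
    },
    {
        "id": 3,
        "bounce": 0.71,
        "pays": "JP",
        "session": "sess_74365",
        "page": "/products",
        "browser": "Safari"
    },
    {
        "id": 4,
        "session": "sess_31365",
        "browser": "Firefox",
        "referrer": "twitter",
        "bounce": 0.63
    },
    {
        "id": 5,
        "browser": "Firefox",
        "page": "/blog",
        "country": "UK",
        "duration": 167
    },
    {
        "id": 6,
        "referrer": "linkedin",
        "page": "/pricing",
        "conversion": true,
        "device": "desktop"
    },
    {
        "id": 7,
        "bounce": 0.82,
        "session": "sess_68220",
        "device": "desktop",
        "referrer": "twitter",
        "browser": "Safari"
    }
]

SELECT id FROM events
[1, 2, 3, 4, 5, 6, 7]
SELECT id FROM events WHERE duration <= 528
[1, 2, 5]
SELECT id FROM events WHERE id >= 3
[3, 4, 5, 6, 7]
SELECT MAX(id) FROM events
7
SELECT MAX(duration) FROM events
528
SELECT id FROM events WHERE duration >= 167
[1, 5]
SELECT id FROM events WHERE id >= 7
[7]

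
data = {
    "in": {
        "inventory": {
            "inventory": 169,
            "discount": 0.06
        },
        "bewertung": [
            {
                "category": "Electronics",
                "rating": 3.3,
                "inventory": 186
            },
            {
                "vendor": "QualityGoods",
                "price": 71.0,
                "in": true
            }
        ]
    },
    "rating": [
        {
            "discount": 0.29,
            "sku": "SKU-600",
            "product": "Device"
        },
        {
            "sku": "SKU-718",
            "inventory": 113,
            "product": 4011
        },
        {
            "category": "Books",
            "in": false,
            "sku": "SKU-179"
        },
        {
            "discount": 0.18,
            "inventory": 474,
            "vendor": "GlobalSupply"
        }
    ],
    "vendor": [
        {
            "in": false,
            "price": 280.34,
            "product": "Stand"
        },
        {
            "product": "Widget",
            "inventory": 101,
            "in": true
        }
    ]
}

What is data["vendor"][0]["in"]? False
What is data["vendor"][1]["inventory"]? 101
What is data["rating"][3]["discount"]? 0.18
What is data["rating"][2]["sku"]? "SKU-179"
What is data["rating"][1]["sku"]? "SKU-718"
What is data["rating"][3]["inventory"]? 474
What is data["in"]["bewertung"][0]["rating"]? 3.3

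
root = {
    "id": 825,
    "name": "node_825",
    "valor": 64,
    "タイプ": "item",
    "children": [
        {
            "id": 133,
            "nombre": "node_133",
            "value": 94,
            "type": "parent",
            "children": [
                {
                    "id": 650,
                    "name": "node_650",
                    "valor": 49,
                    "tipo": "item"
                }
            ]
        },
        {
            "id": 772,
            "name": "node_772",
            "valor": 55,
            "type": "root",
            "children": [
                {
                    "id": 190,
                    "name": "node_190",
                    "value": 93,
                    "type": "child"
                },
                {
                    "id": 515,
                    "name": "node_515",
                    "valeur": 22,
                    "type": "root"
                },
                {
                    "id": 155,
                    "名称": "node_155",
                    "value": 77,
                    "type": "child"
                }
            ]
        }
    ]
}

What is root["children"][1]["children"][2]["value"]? 77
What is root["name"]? "node_825"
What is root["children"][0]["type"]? "parent"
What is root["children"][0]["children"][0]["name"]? "node_650"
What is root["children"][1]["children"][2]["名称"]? "node_155"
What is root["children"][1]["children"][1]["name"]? "node_515"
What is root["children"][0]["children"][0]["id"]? 650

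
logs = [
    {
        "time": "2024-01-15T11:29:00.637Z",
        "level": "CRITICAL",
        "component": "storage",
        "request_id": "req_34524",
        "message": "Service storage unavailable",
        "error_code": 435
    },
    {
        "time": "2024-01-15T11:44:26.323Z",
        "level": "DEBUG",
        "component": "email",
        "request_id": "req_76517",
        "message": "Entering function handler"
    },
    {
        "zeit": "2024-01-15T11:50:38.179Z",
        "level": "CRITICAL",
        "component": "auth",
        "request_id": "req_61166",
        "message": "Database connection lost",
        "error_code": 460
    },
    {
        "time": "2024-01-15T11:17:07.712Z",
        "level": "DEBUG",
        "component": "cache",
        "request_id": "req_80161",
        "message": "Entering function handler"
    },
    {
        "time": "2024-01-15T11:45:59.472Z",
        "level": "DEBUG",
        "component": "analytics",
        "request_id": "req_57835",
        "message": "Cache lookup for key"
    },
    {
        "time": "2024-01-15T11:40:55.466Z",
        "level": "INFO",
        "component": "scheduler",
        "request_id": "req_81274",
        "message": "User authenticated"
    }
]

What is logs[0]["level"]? "CRITICAL"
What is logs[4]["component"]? "analytics"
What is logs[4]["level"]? "DEBUG"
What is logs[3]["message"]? "Entering function handler"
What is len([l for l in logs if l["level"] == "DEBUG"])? 3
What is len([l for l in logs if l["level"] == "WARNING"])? 0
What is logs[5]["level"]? "INFO"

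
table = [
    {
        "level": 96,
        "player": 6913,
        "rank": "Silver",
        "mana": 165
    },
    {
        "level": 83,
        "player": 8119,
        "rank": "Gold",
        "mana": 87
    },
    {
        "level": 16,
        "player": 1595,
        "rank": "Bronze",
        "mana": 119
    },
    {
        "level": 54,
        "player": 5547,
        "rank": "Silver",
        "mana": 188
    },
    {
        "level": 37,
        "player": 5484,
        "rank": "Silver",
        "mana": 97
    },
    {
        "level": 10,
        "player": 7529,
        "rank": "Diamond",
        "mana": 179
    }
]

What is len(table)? 6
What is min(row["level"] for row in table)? 10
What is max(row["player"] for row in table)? 8119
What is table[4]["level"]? 37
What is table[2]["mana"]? 119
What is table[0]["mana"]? 165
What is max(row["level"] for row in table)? 96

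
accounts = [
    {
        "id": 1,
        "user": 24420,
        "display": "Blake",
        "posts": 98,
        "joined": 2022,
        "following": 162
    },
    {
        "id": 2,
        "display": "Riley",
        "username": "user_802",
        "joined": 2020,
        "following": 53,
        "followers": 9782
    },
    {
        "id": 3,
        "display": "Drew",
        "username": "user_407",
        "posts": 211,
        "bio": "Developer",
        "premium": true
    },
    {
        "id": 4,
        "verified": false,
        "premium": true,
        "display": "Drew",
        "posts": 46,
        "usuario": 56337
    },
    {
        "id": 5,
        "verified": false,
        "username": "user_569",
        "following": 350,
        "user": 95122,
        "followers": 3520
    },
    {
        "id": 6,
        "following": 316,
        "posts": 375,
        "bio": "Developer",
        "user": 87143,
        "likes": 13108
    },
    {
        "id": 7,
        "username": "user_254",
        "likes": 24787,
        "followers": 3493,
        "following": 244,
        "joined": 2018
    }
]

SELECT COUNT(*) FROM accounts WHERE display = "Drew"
2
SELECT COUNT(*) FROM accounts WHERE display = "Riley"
1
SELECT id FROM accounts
[1, 2, 3, 4, 5, 6, 7]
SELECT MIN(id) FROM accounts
1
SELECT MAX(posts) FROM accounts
375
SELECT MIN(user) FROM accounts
24420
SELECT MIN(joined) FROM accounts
2018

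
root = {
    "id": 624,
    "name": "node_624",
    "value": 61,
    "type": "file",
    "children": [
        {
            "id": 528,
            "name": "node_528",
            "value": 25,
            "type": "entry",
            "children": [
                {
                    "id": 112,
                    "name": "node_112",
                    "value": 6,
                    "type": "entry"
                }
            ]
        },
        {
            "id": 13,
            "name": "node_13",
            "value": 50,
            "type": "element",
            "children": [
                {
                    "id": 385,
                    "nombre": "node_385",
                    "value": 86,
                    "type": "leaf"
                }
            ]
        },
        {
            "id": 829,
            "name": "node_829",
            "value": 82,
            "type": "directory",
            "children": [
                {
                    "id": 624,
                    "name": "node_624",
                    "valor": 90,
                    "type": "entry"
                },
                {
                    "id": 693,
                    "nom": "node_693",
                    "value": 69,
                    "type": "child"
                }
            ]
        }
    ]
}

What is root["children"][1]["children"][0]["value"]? 86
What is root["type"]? "file"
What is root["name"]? "node_624"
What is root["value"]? 61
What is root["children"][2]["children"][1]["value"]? 69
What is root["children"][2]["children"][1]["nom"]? "node_693"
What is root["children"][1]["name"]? "node_13"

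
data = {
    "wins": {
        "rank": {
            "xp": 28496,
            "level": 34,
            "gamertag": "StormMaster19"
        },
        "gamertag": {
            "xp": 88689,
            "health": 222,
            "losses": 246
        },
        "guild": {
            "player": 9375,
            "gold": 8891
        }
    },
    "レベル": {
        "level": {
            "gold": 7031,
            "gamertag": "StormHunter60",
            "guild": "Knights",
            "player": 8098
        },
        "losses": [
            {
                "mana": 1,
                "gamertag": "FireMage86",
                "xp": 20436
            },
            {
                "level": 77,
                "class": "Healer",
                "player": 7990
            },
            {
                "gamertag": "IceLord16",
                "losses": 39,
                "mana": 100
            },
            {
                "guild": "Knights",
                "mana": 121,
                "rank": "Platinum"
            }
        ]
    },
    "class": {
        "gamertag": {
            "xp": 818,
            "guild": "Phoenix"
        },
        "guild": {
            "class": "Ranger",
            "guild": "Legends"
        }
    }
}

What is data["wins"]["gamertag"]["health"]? 222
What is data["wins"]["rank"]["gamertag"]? "StormMaster19"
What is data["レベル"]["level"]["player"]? 8098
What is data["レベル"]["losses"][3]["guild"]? "Knights"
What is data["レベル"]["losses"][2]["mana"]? 100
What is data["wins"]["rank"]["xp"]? 28496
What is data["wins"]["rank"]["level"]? 34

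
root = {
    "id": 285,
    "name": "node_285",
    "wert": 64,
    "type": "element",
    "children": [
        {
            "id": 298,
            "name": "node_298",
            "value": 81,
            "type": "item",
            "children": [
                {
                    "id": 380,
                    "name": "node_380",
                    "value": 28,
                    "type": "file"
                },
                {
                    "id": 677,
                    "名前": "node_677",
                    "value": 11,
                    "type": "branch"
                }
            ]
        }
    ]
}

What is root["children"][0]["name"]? "node_298"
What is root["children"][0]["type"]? "item"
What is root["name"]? "node_285"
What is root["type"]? "element"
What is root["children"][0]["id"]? 298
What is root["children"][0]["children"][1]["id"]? 677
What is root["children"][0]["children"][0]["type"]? "file"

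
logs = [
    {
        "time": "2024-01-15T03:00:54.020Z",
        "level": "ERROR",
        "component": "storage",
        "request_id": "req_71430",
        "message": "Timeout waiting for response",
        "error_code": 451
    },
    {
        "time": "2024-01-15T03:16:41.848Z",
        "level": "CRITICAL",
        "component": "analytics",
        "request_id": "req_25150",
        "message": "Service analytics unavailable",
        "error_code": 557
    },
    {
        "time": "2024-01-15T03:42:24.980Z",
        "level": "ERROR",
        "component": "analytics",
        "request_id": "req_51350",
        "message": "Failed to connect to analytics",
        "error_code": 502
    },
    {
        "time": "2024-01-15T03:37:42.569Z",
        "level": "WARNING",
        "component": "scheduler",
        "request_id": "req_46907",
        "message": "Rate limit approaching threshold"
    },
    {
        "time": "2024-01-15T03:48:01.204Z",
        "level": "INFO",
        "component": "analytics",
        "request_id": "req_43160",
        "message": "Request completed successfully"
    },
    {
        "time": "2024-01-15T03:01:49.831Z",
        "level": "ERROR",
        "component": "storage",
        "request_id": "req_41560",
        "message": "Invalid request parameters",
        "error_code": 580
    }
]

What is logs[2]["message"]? "Failed to connect to analytics"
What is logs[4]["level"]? "INFO"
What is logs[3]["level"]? "WARNING"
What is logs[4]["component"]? "analytics"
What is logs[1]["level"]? "CRITICAL"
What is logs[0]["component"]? "storage"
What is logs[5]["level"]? "ERROR"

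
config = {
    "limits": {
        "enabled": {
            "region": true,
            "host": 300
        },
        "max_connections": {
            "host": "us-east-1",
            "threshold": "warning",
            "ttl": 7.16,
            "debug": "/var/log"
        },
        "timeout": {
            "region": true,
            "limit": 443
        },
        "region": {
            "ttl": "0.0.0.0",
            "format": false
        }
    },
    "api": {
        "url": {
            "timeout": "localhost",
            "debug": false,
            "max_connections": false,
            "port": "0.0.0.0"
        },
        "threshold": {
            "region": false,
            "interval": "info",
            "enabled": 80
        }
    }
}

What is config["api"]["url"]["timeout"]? "localhost"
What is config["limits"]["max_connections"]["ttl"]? 7.16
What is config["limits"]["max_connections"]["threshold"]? "warning"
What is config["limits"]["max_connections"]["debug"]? "/var/log"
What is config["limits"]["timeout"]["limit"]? 443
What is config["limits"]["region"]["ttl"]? "0.0.0.0"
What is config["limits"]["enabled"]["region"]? True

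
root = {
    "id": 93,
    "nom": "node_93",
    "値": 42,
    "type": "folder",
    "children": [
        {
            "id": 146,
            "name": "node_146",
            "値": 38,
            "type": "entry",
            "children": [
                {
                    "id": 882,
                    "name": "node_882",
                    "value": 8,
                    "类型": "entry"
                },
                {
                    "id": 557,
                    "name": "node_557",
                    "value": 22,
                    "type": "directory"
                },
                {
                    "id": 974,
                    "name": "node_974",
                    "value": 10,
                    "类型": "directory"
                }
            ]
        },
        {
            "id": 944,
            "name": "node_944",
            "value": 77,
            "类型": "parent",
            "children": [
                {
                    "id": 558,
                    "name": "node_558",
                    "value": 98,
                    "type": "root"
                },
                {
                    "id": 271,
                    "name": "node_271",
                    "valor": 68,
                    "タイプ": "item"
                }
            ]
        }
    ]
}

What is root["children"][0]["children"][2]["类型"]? "directory"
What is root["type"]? "folder"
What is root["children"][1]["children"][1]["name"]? "node_271"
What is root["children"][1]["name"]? "node_944"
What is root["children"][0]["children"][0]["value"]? 8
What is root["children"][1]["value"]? 77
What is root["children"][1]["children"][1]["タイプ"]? "item"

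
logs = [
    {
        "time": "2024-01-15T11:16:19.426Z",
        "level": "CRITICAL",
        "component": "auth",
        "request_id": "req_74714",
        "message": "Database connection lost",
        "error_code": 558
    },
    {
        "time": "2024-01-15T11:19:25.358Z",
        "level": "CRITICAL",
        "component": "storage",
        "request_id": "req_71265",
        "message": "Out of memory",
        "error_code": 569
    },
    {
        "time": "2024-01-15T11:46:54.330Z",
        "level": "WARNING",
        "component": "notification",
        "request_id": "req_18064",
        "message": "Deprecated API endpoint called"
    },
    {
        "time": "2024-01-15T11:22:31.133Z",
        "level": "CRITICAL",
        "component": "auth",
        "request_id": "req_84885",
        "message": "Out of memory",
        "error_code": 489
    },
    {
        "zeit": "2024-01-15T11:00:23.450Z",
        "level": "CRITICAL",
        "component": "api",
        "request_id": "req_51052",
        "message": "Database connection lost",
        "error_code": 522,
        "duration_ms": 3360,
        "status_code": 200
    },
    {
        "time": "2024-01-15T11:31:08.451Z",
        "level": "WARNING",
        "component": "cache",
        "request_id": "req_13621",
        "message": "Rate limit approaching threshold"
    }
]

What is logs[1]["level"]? "CRITICAL"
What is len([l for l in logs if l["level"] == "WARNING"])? 2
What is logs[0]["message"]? "Database connection lost"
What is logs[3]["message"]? "Out of memory"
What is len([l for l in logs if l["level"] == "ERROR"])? 0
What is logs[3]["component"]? "auth"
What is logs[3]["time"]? "2024-01-15T11:22:31.133Z"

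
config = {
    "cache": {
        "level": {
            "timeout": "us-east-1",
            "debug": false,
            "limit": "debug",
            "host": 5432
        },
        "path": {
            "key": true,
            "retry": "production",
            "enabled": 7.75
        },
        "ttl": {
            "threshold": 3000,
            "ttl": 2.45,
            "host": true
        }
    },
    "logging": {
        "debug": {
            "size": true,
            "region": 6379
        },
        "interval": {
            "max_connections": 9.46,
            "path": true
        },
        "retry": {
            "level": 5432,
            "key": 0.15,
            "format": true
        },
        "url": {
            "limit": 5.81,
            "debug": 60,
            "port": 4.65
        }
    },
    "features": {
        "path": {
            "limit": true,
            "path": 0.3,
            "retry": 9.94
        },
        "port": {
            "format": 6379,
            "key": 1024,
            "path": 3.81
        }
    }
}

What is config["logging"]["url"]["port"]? 4.65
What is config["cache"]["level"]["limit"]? "debug"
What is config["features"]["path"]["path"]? 0.3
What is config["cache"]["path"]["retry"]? "production"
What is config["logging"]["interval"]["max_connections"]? 9.46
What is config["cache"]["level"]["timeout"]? "us-east-1"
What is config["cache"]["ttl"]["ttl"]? 2.45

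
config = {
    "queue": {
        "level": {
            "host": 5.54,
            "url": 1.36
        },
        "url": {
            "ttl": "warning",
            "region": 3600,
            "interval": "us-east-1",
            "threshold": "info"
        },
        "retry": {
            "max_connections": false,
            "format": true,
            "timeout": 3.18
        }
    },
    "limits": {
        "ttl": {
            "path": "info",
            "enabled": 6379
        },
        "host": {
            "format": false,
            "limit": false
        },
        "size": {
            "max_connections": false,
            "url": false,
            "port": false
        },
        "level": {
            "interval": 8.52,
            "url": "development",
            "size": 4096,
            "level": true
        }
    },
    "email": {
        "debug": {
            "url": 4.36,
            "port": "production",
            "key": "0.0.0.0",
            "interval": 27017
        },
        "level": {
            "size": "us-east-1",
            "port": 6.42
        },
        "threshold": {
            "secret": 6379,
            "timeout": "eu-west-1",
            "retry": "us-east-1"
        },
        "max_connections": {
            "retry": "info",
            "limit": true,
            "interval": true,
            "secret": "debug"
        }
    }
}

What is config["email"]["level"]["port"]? 6.42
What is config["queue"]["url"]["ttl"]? "warning"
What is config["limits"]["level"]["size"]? 4096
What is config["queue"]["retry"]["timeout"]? 3.18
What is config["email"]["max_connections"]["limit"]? True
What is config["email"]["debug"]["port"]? "production"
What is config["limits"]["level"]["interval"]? 8.52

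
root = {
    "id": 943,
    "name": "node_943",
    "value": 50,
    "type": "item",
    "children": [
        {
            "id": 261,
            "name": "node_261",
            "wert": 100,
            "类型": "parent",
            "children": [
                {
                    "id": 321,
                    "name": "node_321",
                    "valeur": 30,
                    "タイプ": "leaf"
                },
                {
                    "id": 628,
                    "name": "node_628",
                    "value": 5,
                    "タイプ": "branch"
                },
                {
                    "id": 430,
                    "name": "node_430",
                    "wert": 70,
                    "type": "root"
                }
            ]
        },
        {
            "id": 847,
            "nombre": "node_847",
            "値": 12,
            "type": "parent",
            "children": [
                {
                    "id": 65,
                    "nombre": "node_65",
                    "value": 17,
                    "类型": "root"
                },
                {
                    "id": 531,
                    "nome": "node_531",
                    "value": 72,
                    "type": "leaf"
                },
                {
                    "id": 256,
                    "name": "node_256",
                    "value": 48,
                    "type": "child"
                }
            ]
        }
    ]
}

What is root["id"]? 943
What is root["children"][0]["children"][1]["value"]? 5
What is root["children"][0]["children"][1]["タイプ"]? "branch"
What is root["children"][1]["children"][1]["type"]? "leaf"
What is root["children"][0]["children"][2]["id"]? 430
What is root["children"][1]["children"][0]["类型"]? "root"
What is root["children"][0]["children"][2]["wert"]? 70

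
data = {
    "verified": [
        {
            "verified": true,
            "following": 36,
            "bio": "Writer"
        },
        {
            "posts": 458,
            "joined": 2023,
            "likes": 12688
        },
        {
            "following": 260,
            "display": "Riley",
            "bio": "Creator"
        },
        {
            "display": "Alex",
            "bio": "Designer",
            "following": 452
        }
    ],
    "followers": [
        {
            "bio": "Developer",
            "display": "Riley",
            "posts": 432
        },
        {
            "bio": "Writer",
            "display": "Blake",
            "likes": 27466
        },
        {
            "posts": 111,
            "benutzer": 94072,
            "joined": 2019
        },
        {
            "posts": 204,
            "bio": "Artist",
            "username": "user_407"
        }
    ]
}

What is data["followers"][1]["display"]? "Blake"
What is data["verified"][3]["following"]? 452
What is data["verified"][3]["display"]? "Alex"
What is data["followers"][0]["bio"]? "Developer"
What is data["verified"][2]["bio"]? "Creator"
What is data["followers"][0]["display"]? "Riley"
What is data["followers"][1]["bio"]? "Writer"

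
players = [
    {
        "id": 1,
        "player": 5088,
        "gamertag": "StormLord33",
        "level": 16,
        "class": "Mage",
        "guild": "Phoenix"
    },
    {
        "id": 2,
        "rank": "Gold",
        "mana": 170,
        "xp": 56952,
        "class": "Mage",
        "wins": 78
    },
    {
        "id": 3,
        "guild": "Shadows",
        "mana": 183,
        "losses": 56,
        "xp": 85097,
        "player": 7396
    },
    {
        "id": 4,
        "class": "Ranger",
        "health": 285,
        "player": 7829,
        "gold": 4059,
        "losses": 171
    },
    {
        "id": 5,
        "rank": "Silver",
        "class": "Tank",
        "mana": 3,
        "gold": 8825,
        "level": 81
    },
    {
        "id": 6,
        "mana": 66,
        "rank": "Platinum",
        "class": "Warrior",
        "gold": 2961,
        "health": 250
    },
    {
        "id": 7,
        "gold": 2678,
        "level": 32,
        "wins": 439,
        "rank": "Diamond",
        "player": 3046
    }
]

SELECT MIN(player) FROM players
3046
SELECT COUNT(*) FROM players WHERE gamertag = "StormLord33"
1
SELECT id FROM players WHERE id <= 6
[1, 2, 3, 4, 5, 6]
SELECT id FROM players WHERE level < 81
[1, 7]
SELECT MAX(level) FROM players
81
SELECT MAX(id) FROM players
7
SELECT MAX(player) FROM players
7829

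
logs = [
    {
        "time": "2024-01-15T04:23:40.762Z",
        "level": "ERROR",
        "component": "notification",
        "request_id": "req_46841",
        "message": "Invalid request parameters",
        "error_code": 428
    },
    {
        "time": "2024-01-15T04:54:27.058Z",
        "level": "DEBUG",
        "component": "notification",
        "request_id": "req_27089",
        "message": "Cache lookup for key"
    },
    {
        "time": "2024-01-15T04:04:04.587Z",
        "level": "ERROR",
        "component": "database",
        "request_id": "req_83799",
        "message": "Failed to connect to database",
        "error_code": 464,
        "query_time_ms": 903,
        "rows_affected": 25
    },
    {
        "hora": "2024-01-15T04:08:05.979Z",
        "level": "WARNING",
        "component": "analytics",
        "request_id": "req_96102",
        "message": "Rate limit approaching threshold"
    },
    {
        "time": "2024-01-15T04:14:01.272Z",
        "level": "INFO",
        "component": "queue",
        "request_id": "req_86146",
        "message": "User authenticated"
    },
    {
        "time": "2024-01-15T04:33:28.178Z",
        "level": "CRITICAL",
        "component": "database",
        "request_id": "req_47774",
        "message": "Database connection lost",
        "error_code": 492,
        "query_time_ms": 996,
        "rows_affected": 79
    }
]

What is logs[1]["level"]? "DEBUG"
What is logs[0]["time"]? "2024-01-15T04:23:40.762Z"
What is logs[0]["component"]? "notification"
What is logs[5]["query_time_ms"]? 996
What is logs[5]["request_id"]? "req_47774"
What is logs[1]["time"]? "2024-01-15T04:54:27.058Z"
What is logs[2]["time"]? "2024-01-15T04:04:04.587Z"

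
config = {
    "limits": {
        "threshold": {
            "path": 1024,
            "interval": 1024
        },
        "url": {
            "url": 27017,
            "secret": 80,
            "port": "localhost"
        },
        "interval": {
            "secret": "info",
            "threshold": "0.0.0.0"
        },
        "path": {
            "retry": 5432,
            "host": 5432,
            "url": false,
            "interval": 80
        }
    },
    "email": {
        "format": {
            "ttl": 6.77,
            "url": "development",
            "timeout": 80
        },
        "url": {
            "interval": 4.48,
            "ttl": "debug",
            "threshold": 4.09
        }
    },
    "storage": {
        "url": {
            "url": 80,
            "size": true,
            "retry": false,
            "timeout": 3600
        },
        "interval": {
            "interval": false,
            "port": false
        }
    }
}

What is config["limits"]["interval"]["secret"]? "info"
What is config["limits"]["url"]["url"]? 27017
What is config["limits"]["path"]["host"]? 5432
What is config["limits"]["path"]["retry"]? 5432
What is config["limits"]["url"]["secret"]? 80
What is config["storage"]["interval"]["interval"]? False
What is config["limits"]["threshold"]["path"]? 1024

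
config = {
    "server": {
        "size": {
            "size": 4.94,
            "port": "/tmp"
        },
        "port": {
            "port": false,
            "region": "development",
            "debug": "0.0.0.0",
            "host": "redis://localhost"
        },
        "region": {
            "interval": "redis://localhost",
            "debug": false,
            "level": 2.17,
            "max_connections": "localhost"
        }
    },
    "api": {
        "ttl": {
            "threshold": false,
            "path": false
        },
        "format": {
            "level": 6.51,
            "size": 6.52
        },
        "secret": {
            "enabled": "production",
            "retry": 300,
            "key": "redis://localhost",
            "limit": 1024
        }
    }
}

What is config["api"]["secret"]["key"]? "redis://localhost"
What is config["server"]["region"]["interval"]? "redis://localhost"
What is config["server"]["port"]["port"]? False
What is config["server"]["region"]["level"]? 2.17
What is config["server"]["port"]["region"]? "development"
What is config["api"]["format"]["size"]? 6.52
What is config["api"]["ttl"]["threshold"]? False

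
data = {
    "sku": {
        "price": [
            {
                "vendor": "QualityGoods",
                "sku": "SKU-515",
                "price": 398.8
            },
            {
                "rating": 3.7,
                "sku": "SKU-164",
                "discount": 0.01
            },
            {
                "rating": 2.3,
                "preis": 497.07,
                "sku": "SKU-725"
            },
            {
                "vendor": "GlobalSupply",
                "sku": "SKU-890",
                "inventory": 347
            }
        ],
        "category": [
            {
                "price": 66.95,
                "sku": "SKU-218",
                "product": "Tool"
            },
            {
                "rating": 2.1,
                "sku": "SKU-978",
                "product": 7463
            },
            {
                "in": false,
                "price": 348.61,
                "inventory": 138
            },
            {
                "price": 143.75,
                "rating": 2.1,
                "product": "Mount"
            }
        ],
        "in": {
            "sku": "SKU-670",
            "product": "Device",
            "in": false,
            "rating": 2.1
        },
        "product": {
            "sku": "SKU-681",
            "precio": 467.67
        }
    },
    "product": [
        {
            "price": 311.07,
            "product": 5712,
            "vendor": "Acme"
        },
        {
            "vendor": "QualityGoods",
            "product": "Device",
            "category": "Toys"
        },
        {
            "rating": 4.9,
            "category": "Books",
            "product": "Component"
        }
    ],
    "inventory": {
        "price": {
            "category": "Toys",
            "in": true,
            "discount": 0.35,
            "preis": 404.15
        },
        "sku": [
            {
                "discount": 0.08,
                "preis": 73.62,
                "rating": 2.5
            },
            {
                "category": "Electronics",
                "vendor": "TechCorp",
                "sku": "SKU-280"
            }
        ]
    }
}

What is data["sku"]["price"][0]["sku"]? "SKU-515"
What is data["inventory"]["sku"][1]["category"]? "Electronics"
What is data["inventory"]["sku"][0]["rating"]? 2.5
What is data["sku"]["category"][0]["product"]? "Tool"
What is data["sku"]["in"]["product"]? "Device"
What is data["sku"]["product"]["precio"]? 467.67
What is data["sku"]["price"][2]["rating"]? 2.3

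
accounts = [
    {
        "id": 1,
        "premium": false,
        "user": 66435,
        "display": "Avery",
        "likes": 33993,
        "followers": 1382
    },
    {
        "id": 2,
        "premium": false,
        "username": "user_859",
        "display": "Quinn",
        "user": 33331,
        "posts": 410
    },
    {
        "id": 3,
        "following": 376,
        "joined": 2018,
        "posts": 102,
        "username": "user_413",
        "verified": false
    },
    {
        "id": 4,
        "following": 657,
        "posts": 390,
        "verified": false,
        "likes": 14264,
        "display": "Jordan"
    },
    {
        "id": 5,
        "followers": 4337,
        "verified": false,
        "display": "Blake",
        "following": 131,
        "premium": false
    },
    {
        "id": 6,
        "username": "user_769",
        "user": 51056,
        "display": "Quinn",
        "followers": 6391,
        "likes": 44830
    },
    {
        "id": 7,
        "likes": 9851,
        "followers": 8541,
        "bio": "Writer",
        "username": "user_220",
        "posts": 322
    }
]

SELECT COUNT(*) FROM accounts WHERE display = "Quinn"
2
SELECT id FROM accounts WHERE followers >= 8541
[7]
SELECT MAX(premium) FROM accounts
False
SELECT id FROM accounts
[1, 2, 3, 4, 5, 6, 7]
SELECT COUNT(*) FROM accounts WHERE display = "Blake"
1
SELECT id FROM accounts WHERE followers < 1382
[]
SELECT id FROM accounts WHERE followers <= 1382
[1]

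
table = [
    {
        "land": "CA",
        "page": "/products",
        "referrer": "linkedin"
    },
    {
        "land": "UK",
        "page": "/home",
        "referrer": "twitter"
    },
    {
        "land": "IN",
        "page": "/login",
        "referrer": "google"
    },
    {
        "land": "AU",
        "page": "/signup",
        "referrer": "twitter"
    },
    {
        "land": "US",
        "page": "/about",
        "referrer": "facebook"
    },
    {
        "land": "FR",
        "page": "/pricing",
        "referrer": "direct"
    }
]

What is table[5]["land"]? "FR"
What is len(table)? 6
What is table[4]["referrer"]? "facebook"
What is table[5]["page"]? "/pricing"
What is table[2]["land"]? "IN"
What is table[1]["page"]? "/home"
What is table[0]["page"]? "/products"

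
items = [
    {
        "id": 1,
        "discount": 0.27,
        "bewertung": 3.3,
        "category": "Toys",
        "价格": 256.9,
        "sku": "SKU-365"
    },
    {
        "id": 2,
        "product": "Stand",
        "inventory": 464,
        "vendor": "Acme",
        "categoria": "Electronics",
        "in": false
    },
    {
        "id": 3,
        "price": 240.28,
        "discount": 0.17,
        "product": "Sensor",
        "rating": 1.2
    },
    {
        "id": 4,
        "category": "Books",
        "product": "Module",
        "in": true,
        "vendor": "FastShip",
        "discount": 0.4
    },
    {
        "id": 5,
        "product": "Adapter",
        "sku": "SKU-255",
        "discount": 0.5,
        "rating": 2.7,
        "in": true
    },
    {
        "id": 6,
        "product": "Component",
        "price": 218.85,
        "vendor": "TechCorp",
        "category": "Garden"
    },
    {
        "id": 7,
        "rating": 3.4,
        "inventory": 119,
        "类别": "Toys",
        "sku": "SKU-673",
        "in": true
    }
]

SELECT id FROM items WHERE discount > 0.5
[]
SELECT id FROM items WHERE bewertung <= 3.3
[1]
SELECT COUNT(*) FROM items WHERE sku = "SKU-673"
1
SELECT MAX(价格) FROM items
256.9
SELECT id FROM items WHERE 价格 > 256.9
[]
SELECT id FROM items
[1, 2, 3, 4, 5, 6, 7]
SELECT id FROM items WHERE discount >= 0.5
[5]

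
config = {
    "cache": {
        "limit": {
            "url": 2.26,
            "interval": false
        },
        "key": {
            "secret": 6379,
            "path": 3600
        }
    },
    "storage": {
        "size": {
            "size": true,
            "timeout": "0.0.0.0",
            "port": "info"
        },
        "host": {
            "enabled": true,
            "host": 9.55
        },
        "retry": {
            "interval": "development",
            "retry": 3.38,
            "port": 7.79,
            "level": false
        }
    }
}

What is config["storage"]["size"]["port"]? "info"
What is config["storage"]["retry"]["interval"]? "development"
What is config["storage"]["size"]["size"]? True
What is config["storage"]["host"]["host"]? 9.55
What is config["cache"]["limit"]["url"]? 2.26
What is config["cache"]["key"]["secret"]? 6379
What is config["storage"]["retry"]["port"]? 7.79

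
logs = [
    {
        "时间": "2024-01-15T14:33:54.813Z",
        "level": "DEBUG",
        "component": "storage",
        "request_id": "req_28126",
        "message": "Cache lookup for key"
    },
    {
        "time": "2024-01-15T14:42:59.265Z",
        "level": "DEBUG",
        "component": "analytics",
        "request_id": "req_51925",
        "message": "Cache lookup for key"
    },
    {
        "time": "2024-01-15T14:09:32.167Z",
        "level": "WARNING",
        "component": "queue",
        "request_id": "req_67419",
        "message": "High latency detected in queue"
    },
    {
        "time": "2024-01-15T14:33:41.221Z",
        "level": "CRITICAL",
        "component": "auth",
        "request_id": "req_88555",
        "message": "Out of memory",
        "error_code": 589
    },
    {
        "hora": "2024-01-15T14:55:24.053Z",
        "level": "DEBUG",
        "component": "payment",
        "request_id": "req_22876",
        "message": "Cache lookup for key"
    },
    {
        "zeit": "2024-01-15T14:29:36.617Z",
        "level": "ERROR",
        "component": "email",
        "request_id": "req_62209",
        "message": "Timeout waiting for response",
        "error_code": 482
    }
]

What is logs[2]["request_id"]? "req_67419"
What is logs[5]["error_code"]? 482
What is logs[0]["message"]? "Cache lookup for key"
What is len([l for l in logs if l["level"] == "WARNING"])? 1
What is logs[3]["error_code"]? 589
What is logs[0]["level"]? "DEBUG"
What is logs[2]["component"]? "queue"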